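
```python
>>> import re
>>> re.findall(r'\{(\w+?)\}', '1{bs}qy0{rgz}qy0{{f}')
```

['bs', 'rgz', 'f']

Walking the string: at [1:5] match '{bs}', group 1 = 'bs'; at [8:13] match '{rgz}', group 1 = 'rgz'; at [17:20] match '{f}', group 1 = 'f'.
One capturing group, so `findall` returns just the captured substring from each match — 3 in all.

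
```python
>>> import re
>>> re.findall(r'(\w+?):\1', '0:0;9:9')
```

['0', '9']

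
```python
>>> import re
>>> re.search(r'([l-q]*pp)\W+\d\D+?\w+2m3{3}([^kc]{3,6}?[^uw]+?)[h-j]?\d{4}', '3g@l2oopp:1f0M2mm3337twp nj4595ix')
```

Pattern: zero or more of a character in [l-q], then the literal 'pp' (captured); then one or more of a non-word character; then a digit, then one or more of a non-digit (lazy); then one or more of a word character, then the literal '2m', then exactly 3 of a literal '3'; then 3 to 6 of any character except [kc] (lazy), then one or more of any character except [uw] (lazy) (captured); then optionally a character in [h-j], then exactly 4 of a digit.
Here no position works, so the call returns None.

None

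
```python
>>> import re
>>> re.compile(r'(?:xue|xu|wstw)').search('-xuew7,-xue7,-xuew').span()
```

(1, 4)

`|` is ordered: at each position the engine commits to the first alternative that works.
The match spans [1:4] → 'xue'.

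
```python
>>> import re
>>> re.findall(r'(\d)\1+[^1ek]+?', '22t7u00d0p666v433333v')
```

['2', '0', '6', '3']

The backreference `\1` re-matches whatever the first group consumed, character for character.
One capturing group, so `findall` returns just the captured substring from each match — 4 in all.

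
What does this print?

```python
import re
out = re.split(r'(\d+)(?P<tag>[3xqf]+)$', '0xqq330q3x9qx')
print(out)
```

['0xqq330q3x', '9', 'qx', '']

Pattern: one or more of a digit (captured); then one or more of one of [3xqf] (captured as 'tag'); then anchored at the end.
Matches to split on: at [10:13] → '9qx'.
`re.split` interleaves the captured-group text with the surrounding fragments.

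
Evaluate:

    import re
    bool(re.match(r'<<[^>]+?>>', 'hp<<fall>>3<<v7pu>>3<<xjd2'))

`re.match` won't scan ahead — the pattern has to work from the very first character.
Here the string doesn't start with a match, so the call returns None, and `bool(None)` is False.

False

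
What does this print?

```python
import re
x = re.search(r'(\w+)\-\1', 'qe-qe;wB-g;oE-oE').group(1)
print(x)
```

The match spans [0:5] → 'qe-qe'.
Captured: group 1 = 'qe'.

qe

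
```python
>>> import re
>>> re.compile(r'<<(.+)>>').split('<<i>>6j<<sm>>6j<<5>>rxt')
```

Matches to split on: at [0:20] → '<<i>>6j<<sm>>6j<<5>>'.
The group in the pattern means `split` returns the separators' captures alongside the pieces.

['', 'i>>6j<<sm>>6j<<5', 'rxt']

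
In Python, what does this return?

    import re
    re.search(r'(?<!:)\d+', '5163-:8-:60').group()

'5163'

The negative lookahead/lookbehind blocks any match where the forbidden context is present.
The match spans [0:4] → '5163'.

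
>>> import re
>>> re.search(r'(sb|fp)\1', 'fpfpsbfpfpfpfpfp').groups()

`\1` has to match the exact text group 1 already captured.
`search` walks the string left to right and returns the first match it finds.
The match spans [0:4] → 'fpfp'.
Captured: group 1 = 'fp'.

('fp',)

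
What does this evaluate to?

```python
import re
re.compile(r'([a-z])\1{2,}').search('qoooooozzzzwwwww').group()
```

'oooooo'

A backreference is literal: `\1` must see the identical characters the first group matched.
`search` walks the string left to right and returns the first match it finds.
The match spans [1:7] → 'oooooo'.
Captured: group 1 = 'o'.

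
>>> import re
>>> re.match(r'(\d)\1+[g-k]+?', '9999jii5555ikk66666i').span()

`\1` is not a pattern — it's the concrete string captured by group 1, re-applied verbatim.
With `match`, the pattern is implicitly anchored at the beginning.
The match spans [0:5] → '9999j'.
Captured: group 1 = '9'.

(0, 5)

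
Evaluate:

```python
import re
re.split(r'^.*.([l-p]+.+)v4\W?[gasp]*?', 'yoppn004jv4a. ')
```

['', 'n004j', 'a. ']

This matches anchored at the start of the string; then zero or more of any character, then any character; then one or more of a character in [l-p], then one or more of any character (captured); then the literal 'v4', then optionally a non-word character, then zero or more of one of [gasp] (lazy).
A `+?`/`*?`/`{m,n}?` starts at its minimum and grows only as far as needed for what follows to match.
Matches to split on: at [0:11] → 'yoppn004jv4'.
With a capturing group present, the delimiter's captured portion is kept in the result list.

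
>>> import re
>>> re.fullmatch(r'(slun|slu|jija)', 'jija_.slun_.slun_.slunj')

`re.fullmatch` is like wrapping the pattern in `^…$` (in single-line mode).
Here there's no way to consume every character, so the call returns None.

None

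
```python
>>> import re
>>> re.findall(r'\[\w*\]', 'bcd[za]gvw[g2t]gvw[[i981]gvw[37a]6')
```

['[za]', '[g2t]', '[i981]', '[37a]']

With no groups in the pattern, `findall` gives back each whole match — 4 here.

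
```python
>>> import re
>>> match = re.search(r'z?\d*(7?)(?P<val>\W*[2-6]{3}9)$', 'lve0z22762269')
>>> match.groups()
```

The match spans [4:13] → 'z22762269'.
Captured: group 1 = '', group 2 = '2269'.

('', '2269')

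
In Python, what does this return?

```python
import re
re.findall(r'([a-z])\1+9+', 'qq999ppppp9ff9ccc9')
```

['q', 'p', 'f', 'c']

A backreference is literal: `\1` must see the identical characters the first group matched.
Walking the string: at [0:5] match 'qq999', group 1 = 'q'; at [5:11] match 'ppppp9', group 1 = 'p'; at [11:14] match 'ff9', group 1 = 'f'; at [14:18] match 'ccc9', group 1 = 'c'.
`findall` collects group 1 from each match (4 total).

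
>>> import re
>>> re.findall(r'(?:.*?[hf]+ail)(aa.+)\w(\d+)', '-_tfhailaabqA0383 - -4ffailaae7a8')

Lazy quantifiers expand one character at a time until the remainder of the pattern can match.
`findall` packs the 2 group values into a tuple for every match.

[('aabqA0383 - -4ffailaae7', '8')]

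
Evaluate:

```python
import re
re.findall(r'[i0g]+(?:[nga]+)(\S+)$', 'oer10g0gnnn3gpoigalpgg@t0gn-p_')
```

The pattern matches one or more of one of [i0g]; then one or more of one of [nga] (non-capturing group); then one or more of a non-whitespace character (captured); then anchored at the end.
Because there's exactly one group, `findall` drops the full match and keeps group 1 from the one hit.

['3gpoigalpgg@t0gn-p_']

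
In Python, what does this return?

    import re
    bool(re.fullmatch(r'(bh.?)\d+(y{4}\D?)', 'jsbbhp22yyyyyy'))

The pattern matches the literal 'bh', then optionally any character (captured); then one or more of a digit; then exactly 4 of a literal 'y', then optionally a non-digit (captured).
`re.fullmatch` is like wrapping the pattern in `^…$` (in single-line mode).
Here the string isn't matched end-to-end, so the call returns None, and `bool(None)` is False.

False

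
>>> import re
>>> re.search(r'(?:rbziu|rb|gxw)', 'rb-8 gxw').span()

Unlike `match`, `search` isn't anchored — it looks for the pattern anywhere in the string.
The match spans [0:2] → 'rb'.

(0, 2)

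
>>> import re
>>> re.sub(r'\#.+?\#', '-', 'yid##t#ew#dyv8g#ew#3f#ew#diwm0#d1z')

Because the quantifier is non-greedy, it stops expanding at the earliest point where the rest of the pattern can succeed.
Matches: at [3:7] → '##t#'; at [9:16] → '#dyv8g#'; at [18:22] → '#3f#'; at [24:31] → '#diwm0#'.
`sub` substitutes '-' at each match site.

'yid-ew-ew-ew-d1z'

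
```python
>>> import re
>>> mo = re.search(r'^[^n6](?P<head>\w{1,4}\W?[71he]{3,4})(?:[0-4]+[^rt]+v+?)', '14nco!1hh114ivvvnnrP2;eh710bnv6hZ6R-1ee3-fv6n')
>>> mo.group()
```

Pattern: anchored at the start of the string; then any character except [n6]; then 1 to 4 of a word character, then optionally a non-word character, then 3 to 4 of one of [71he] (captured as 'head'); then one or more of a character in [0-4], then one or more of any character except [rt], then one or more of a literal 'v' (lazy) (non-capturing group).
Unlike `match`, `search` isn't anchored — it looks for the pattern anywhere in the string.
The match spans [0:16] → '14nco!1hh114ivvv'.
Captured: group 1 = '4nco!1hh1'.

'14nco!1hh114ivvv'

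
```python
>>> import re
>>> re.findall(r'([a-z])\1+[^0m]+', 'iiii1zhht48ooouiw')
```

`\1` has to match the exact text group 1 already captured.
`findall` collects group 1 from the one match (1 total).

['i']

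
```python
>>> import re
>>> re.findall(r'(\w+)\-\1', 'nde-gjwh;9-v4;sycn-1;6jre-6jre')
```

['6jre']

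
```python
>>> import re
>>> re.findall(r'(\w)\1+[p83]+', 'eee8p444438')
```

`\1` is not a pattern — it's the concrete string captured by group 1, re-applied verbatim.
Scanning left to right: at [0:5] match 'eee8p', group 1 = 'e'; at [5:11] match '444438', group 1 = '4'.
With a single group, `findall` returns only what that group captured — 2 items.

['e', '4']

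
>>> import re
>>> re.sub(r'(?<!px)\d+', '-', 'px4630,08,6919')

'px4-,-,-'

`(?!…)`/`(?<!…)` only lets a position through if the neighbouring text does NOT match; no characters are consumed.
Matches: at [3:6] → '630'; at [7:9] → '08'; at [10:14] → '6919'.
Every occurrence is swapped for '-'.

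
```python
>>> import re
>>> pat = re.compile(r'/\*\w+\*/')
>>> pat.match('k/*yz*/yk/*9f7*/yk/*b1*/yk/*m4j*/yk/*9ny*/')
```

None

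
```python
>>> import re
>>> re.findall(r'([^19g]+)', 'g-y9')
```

['-y']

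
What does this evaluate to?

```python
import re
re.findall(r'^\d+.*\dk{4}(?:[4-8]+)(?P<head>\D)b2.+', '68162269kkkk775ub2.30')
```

['u']

Pattern: anchored at the start of the string; then one or more of a digit; then zero or more of any character, then a digit, then exactly 4 of a literal 'k'; then one or more of a character in [4-8] (non-capturing group); then a non-digit (captured as 'head'); then the literal 'b2', then one or more of any character.
Walking the string: at [0:21] match '68162269kkkk775ub2.30', group 1 = 'u'.
With a single group, `findall` returns only what that group captured — 1 item.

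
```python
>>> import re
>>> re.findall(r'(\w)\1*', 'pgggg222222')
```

`\1` is not a pattern — it's the concrete string captured by group 1, re-applied verbatim.
Walking the string: at [0:1] match 'p', group 1 = 'p'; at [1:5] match 'gggg', group 1 = 'g'; at [5:11] match '222222', group 1 = '2'.
One capturing group, so `findall` returns just the captured substring from each match — 3 in all.

['p', 'g', '2']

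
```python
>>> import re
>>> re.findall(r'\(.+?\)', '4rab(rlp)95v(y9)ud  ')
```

['(rlp)', '(y9)']

Matches: at [4:9] → '(rlp)'; at [12:16] → '(y9)'.
`findall` yields the raw match text (2 of them) because the pattern has no groups.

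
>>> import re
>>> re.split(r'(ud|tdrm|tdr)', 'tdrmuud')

Branches in `(...|...)` are attempted left-to-right; the first branch that allows the whole pattern to succeed is taken.
Matches to split on: at [0:4] → 'tdrm'; at [5:7] → 'ud'.
With a capturing group present, the delimiter's captured portion is kept in the result list.

['', 'tdrm', 'u', 'ud', '']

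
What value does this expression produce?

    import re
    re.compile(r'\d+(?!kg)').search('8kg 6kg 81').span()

(8, 10)

The negative lookaround is zero-width — it rules out positions where the adjacent text would match, without consuming anything.
Unlike `match`, `search` isn't anchored — it looks for the pattern anywhere in the string.
The match spans [8:10] → '81'.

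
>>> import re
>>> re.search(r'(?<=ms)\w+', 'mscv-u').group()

Because the assertion is zero-width, the text it checks is not consumed and won't appear in the result.
`re.search` scans for the first position where the pattern succeeds.
The match spans [2:4] → 'cv'.

'cv'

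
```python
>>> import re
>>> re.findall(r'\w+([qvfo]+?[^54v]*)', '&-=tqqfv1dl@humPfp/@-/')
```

['v1dl@humPfp/@-/']

This matches one or more of a word character; then one or more of one of [qvfo] (lazy), then zero or more of any character except [54v] (captured).
Matches: at [3:22] match 'tqqfv1dl@humPfp/@-/', group 1 = 'v1dl@humPfp/@-/'.
With a single group, `findall` returns only what that group captured — 1 item.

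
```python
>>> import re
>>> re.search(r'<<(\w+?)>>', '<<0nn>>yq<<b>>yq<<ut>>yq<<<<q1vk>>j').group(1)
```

'0nn'

`re.search` scans for the first position where the pattern succeeds.
The match spans [0:7] → '<<0nn>>'.
Captured: group 1 = '0nn'.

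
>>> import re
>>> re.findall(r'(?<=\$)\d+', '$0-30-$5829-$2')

['0', '5829', '2']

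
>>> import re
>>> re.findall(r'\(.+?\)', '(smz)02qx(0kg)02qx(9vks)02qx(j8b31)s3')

Because the quantifier is non-greedy, it stops expanding at the earliest point where the rest of the pattern can succeed.
With no groups in the pattern, `findall` gives back each whole match — 4 here.

['(smz)', '(0kg)', '(9vks)', '(j8b31)']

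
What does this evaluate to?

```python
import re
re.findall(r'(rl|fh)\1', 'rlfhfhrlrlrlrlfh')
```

The backreference `\1` re-matches whatever the first group consumed, character for character.
`findall` collects group 1 from each match (3 total).

['fh', 'rl', 'rl']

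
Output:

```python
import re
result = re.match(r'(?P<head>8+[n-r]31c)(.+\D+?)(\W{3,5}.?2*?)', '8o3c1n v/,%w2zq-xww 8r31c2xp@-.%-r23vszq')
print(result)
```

None

Pattern: one or more of a literal '8', then a character in [n-r], then the literal '31c' (captured as 'head'); then one or more of any character, then one or more of a non-digit (lazy) (captured); then 3 to 5 of a non-word character, then optionally any character, then zero or more of a literal '2' (lazy) (captured).
`match` is anchored at position 0; if the pattern doesn't fit there, it returns None.
Here position 0 doesn't satisfy it, so the call returns None.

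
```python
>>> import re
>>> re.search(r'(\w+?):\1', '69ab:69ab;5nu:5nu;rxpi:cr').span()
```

`\1` is not a pattern — it's the concrete string captured by group 1, re-applied verbatim.
The match spans [0:9] → '69ab:69ab'.

(0, 9)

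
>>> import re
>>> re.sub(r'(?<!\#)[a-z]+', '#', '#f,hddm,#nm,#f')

A negative assertion filters positions out without eating any characters.
Matches: at [3:7] → 'hddm'; at [10:11] → 'm'.
Every occurrence is swapped for '#'.

'#f,#,#n#,#f'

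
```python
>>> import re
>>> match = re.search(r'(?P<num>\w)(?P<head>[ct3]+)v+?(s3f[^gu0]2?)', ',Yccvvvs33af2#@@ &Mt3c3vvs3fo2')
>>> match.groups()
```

('M', 't3c3', 's3fo2')

The match spans [18:30] → 'Mt3c3vvs3fo2'.
Captured: group 1 = 'M', group 2 = 't3c3', group 3 = 's3fo2'.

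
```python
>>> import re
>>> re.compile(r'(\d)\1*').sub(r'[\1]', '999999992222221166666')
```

`\1` is not a pattern — it's the concrete string captured by group 1, re-applied verbatim.
Each match is replaced using the text its own group 1 captured.

'[9][2][1][6]'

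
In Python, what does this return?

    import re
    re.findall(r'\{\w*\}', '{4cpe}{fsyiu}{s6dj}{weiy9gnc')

No capturing groups, so `findall` returns the 3 full match strings.

['{4cpe}', '{fsyiu}', '{s6dj}']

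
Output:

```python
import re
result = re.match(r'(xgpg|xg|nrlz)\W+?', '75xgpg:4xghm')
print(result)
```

None

`re.match` won't scan ahead — the pattern has to work from the very first character.
Here position 0 doesn't satisfy it, so the call returns None.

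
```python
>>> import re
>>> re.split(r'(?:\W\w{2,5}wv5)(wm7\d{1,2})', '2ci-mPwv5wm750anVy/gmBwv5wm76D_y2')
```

This matches a non-word character, then 2 to 5 of a word character, then the literal 'wv5' (non-capturing group); then the literal 'wm7', then 1 to 2 of a digit (captured).
Matches to split on: at [3:14] → '-mPwv5wm750'; at [18:29] → '/gmBwv5wm76'.
With a capturing group present, the delimiter's captured portion is kept in the result list.

['2ci', 'wm750', 'anVy', 'wm76', 'D_y2']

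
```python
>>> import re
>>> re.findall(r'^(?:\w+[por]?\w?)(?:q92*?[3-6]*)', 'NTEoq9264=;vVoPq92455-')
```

The pattern matches anchored at the start of the string; then one or more of a word character, then optionally one of [por], then optionally a word character (non-capturing group); then the literal 'q9', then zero or more of the literal '2' (lazy), then zero or more of a character in [3-6] (non-capturing group).
A non-greedy quantifier consumes as few characters as it can — just enough that the remainder of the pattern still matches from where it stops; whatever follows it matches normally.
Walking the string: at [0:6] → 'NTEoq9'.
`findall` yields the raw match text (1 of them) because the pattern has no groups.

['NTEoq9']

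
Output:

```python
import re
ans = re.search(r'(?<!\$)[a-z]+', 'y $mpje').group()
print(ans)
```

y

Because the assertion is negative and zero-width, positions next to the forbidden text are skipped.
The match spans [0:1] → 'y'.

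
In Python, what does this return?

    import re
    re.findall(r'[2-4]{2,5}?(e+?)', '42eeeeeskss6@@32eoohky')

['e', 'e']

The pattern matches 2 to 5 of a character in [2-4] (lazy); then one or more of a literal 'e' (lazy) (captured).
Lazy quantifiers expand one character at a time until the remainder of the pattern can match.
Scanning left to right: at [0:3] match '42e', group 1 = 'e'; at [14:17] match '32e', group 1 = 'e'.
With a single group, `findall` returns only what that group captured — 2 items.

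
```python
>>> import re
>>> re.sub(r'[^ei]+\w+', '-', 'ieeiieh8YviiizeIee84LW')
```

'ieeiie-'

Pattern: one or more of any character except [ei]; then one or more of a word character.
Matches: at [6:22] → 'h8YviiizeIee84LW'.
`sub` substitutes '-' at each match site.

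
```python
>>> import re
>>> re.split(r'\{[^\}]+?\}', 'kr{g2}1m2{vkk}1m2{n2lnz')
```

['kr', '1m2', '1m2{n2lnz']

Matches to split on: at [2:6] → '{g2}'; at [9:14] → '{vkk}'.
Splitting on the pattern gives 3 pieces.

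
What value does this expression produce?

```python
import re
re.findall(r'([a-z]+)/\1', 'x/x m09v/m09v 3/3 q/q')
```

The backreference `\1` re-matches whatever the first group consumed, character for character.
`findall` collects group 1 from each match (2 total).

['x', 'q']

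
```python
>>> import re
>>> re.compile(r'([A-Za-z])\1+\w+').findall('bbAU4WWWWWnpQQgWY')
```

['b']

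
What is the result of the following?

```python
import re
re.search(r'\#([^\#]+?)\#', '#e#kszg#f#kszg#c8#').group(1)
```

The match spans [0:3] → '#e#'.
Captured: group 1 = 'e'.

'e'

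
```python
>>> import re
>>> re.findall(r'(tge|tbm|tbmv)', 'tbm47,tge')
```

`findall` collects group 1 from each match (2 total).

['tbm', 'tge']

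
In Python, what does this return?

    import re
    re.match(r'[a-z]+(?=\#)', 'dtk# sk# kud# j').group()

The lookaround is zero-width — it requires the adjacent text to match without consuming it, so the asserted text isn't part of the match.
`re.match` only tries the pattern at the start of the string.
The match spans [0:3] → 'dtk'.

'dtk'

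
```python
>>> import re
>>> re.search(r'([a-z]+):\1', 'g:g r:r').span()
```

(0, 3)

`\1` has to match the exact text group 1 already captured.
`re.search` tries every starting position until one works.
The match spans [0:3] → 'g:g'.
Captured: group 1 = 'g'.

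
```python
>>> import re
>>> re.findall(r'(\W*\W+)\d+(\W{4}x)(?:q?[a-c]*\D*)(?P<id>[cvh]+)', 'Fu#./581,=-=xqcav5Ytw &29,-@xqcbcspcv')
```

[('#./', ',=-=x', 'v')]

The pattern matches zero or more of a non-word character, then one or more of a non-word character (captured); then one or more of a digit; then exactly 4 of a non-word character, then a literal 'x' (captured); then optionally a literal 'q', then zero or more of a character in [a-c], then zero or more of a non-digit (non-capturing group); then one or more of one of [cvh] (captured as 'id').
Scanning left to right: at [2:17] match '#./581,=-=xqcav', groups = ('#./', ',=-=x', 'v').
3 groups means the one result is a tuple of 3 captured strings — 1 here.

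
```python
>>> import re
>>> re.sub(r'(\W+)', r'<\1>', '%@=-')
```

'<%@=->'

The pattern matches one or more of a non-word character (captured).
Each match is replaced using the text its own group 1 captured.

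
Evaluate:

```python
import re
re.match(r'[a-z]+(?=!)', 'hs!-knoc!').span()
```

(0, 2)

The lookaround is zero-width — it requires the adjacent text to match without consuming it, so the asserted text isn't part of the match.
`re.match` won't scan ahead — the pattern has to work from the very first character.
The match spans [0:2] → 'hs'.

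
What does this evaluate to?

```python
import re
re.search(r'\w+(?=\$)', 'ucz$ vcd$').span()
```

(0, 3)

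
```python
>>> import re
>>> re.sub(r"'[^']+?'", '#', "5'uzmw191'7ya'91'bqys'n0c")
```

"5#7ya#bqys'n0c"

Matches: at [1:10] → "'uzmw191'"; at [13:17] → "'91'".
Each match is replaced by '#'.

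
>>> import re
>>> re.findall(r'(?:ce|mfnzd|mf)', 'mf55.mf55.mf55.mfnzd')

['mf', 'mf', 'mf', 'mfnzd']

Alternation isn't longest-match — the leftmost alternative that fits at this position is chosen.
`findall` yields the raw match text (4 of them) because the pattern has no groups.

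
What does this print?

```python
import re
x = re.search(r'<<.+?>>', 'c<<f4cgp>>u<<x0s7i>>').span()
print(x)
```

A `+?`/`*?`/`{m,n}?` starts at its minimum and grows only as far as needed for what follows to match.
`re.search` tries every starting position until one works.
The match spans [1:10] → '<<f4cgp>>'.

(1, 10)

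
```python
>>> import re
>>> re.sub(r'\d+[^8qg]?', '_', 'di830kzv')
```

'di_zv'

Each match is replaced by '_'.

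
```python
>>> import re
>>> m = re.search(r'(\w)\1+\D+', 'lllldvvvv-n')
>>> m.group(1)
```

'l'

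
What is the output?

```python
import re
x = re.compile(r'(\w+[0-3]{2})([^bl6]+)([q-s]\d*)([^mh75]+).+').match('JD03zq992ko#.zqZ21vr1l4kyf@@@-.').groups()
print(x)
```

The match spans [0:31] → 'JD03zq992ko#.zqZ21vr1l4kyf@@@-.'.
Captured: group 1 = 'JD03', group 2 = 'zq992ko#.zqZ21v', group 3 = 'r1', group 4 = 'l4kyf@@@-'.

('JD03', 'zq992ko#.zqZ21v', 'r1', 'l4kyf@@@-')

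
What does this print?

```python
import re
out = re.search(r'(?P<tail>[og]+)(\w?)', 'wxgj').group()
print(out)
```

This matches one or more of one of [og] (captured as 'tail'); then optionally a word character (captured).
`search` walks the string left to right and returns the first match it finds.
The match spans [2:4] → 'gj'.
Captured: group 1 = 'g', group 2 = 'j'.

gj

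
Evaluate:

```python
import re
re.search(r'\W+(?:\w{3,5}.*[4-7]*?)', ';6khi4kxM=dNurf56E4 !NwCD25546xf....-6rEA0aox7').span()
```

This matches one or more of a non-word character; then 3 to 5 of a word character, then zero or more of any character, then zero or more of a character in [4-7] (lazy) (non-capturing group).
The match spans [0:46] → ';6khi4kxM=dNurf56E4 !NwCD25546xf....-6rEA0aox7'.

(0, 46)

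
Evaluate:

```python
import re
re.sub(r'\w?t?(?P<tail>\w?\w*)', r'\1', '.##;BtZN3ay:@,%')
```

Pattern: optionally a word character, then optionally the literal 't'; then optionally a word character, then zero or more of a word character (captured as 'tail').
Matches: at [0:0] → ''; at [1:1] → ''; at [2:2] → ''; at [3:3] → ''; at [4:11] → 'BtZN3ay'; ….
The replacement refers to a captured group, so each match is rewritten using its own captured text.

'.##;ZN3ay:@,%'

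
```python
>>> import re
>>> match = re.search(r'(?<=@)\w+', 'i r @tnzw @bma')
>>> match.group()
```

'tnzw'

The `(?=…)`/`(?<=…)` assertion just peeks at neighbouring text; it doesn't advance the match position.
The match spans [5:9] → 'tnzw'.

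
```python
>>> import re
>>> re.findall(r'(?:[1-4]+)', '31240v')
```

This matches one or more of a character in [1-4] (non-capturing group).
No capturing groups, so `findall` returns the 1 full match string.

['3124']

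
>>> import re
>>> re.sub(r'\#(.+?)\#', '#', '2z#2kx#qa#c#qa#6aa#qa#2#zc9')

'2z#qa#qa#qa#zc9'

Because the quantifier is non-greedy, it stops expanding at the earliest point where the rest of the pattern can succeed.
Matches: at [2:7] → '#2kx#'; at [9:12] → '#c#'; at [14:19] → '#6aa#'; at [21:24] → '#2#'.
Every occurrence is swapped for '#'.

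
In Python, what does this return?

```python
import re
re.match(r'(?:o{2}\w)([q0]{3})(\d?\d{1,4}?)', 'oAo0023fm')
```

With `match`, the pattern is implicitly anchored at the beginning.
Here the string doesn't start with a match, so the call returns None.

None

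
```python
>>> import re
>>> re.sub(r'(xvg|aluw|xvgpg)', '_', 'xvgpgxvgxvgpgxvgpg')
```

Branches in `(...|...)` are attempted left-to-right; the first branch that allows the whole pattern to succeed is taken.
Each match is replaced by '_'.

'_pg__pg_pg'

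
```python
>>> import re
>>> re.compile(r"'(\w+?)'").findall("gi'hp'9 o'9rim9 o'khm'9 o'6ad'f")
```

Matches: at [2:6] match "'hp'", group 1 = 'hp'; at [17:22] match "'khm'", group 1 = 'khm'; at [25:30] match "'6ad'", group 1 = '6ad'.
Because there's exactly one group, `findall` drops the full match and keeps group 1 from each hit.

['hp', 'khm', '6ad']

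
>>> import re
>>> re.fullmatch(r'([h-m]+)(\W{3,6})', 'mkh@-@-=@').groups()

The pattern matches one or more of a character in [h-m] (captured); then 3 to 6 of a non-word character (captured).
For `fullmatch`, every character of the input must be accounted for by the pattern.
The match spans [0:9] → 'mkh@-@-=@'.
Captured: group 1 = 'mkh', group 2 = '@-@-=@'.

('mkh', '@-@-=@')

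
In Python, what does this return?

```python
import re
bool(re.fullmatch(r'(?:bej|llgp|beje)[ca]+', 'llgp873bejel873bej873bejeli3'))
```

`re.fullmatch` requires the pattern to consume the entire string.
Here the string isn't matched end-to-end, so the call returns None, and `bool(None)` is False.

False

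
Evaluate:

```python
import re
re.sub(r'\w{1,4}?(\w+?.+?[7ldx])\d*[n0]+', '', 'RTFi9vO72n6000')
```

Each match is replaced by ''.

'6000'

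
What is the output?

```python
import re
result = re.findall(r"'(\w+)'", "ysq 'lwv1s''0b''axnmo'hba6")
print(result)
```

['lwv1s', '0b', 'axnmo']

With a single group, `findall` returns only what that group captured — 3 items.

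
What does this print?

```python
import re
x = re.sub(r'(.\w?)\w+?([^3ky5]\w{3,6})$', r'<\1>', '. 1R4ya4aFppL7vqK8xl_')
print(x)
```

Pattern: any character, then optionally a word character (captured); then one or more of a word character (lazy); then any character except [3ky5], then 3 to 6 of a word character (captured); then anchored at the end.
Matches: at [1:21] → ' 1R4ya4aFppL7vqK8xl_'.
Each match is replaced using the text its own group 1 captured.

.< 1>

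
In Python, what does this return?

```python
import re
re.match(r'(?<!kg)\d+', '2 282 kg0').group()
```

'2'

`re.match` won't scan ahead — the pattern has to work from the very first character.
The match spans [0:1] → '2'.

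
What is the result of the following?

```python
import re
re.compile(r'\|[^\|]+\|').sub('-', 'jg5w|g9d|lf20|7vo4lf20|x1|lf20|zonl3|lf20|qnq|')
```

'jg5w-lf20-x1-zonl3-qnq|'

`sub` substitutes '-' at each match site.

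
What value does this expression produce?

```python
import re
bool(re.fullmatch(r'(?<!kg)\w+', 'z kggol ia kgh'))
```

False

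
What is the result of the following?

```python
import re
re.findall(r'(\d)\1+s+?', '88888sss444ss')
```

['8', '4']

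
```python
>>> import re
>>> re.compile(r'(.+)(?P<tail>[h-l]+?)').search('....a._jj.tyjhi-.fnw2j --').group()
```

This matches one or more of any character (captured); then one or more of a character in [h-l] (lazy) (captured as 'tail').
`re.search` scans for the first position where the pattern succeeds.
The match spans [0:22] → '....a._jj.tyjhi-.fnw2j'.
Captured: group 1 = '....a._jj.tyjhi-.fnw2', group 2 = 'j'.

'....a._jj.tyjhi-.fnw2j'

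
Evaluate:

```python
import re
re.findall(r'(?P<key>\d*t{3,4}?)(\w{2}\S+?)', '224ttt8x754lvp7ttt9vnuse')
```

This matches zero or more of a digit, then 3 to 4 of the literal 't' (lazy) (captured as 'key'); then exactly 2 of a word character, then one or more of a non-whitespace character (lazy) (captured).
Walking the string: at [0:9] match '224ttt8x7', groups = ('224ttt', '8x7'); at [14:21] match '7ttt9vn', groups = ('7ttt', '9vn').
2 groups means each result is a tuple of 2 captured strings — 2 here.

[('224ttt', '8x7'), ('7ttt', '9vn')]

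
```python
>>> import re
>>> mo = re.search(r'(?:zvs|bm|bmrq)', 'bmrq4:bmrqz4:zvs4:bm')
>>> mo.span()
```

Alternation tries branches left to right and keeps the first one that lets the overall match succeed at that position.
`re.search` tries every starting position until one works.
The match spans [0:2] → 'bm'.

(0, 2)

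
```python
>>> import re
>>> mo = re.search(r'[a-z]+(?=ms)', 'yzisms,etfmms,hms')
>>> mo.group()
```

The positive lookaround only admits positions where the adjacent text matches; those characters stay outside the span.
`search` walks the string left to right and returns the first match it finds.
The match spans [0:4] → 'yzis'.

'yzis'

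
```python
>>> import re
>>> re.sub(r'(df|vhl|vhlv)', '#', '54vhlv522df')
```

'54#v522#'

Alternation isn't longest-match — the leftmost alternative that fits at this position is chosen.
Matches: at [2:5] → 'vhl'; at [9:11] → 'df'.
Every occurrence is swapped for '#'.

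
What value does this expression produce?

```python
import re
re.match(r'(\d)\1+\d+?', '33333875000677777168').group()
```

'333338'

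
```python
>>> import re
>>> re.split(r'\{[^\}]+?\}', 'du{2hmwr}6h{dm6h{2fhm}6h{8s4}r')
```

Matches to split on: at [2:9] → '{2hmwr}'; at [11:22] → '{dm6h{2fhm}'; at [24:29] → '{8s4}'.
Splitting on the pattern gives 4 pieces.

['du', '6h', '6h', 'r']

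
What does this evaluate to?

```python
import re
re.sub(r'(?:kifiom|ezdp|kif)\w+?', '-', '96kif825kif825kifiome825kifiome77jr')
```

'96-25-25-825-77jr'

Alternation tries branches left to right and keeps the first one that lets the overall match succeed at that position.
Matches: at [2:6] → 'kif8'; at [8:12] → 'kif8'; at [14:21] → 'kifiome'; at [24:31] → 'kifiome'.
Each match is replaced by '-'.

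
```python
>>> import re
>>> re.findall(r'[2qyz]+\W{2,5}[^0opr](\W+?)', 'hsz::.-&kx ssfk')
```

With a single group, `findall` returns only what that group captured — 1 item.

['&']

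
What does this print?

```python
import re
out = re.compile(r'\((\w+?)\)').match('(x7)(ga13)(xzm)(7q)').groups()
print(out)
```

('x7',)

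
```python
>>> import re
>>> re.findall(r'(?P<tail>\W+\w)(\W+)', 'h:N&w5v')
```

[(':N', '&')]

Pattern: one or more of a non-word character, then a word character (captured as 'tail'); then one or more of a non-word character (captured).
Scanning left to right: at [1:4] match ':N&', groups = (':N', '&').
With 2 capturing groups, `findall` returns a 2-tuple per match.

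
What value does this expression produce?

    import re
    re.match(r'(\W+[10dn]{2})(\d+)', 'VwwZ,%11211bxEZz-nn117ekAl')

The pattern matches one or more of a non-word character, then exactly 2 of one of [10dn] (captured); then one or more of a digit (captured).
`re.match` won't scan ahead — the pattern has to work from the very first character.
Here the string doesn't start with a match, so the call returns None.

None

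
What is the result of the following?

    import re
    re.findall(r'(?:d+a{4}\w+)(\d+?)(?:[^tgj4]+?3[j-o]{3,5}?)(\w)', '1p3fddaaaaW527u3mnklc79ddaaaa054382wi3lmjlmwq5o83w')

This matches one or more of the literal 'd', then exactly 4 of the literal 'a', then one or more of a word character (non-capturing group); then one or more of a digit (lazy) (captured); then one or more of any character except [tgj4] (lazy), then the literal '3', then 3 to 5 of a character in [j-o] (lazy) (non-capturing group); then a word character (captured).
The `?` after the quantifier makes it lazy — it takes as little as possible before letting the rest of the pattern try.
Scanning left to right: at [4:42] match 'ddaaaaW527u3mnklc79ddaaaa054382wi3lmjl', groups = ('2', 'l').
With 2 capturing groups, `findall` returns a 2-tuple per match.

[('2', 'l')]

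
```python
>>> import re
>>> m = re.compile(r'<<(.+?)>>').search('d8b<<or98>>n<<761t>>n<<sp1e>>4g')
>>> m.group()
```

'<<or98>>'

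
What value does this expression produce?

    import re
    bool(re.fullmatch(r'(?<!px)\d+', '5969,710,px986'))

For `fullmatch`, every character of the input must be accounted for by the pattern.
Here there's no way to consume every character, so the call returns None, and `bool(None)` is False.

False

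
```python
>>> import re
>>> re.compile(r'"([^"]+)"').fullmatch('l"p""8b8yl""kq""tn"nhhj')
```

None

`fullmatch` succeeds only if the pattern covers the string from start to end.
Here the string isn't matched end-to-end, so the call returns None.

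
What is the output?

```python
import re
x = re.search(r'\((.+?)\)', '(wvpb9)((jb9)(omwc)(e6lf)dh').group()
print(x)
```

(wvpb9)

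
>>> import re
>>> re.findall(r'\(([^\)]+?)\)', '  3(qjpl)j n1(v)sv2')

Walking the string: at [3:9] match '(qjpl)', group 1 = 'qjpl'; at [13:16] match '(v)', group 1 = 'v'.
`findall` collects group 1 from each match (2 total).

['qjpl', 'v']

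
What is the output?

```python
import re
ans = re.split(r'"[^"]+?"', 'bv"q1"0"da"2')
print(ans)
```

['bv', '0', '2']

Splitting on the pattern gives 3 pieces.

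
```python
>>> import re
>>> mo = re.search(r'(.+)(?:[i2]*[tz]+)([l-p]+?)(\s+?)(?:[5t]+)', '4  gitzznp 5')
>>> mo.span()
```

The match spans [0:12] → '4  gitzznp 5'.

(0, 12)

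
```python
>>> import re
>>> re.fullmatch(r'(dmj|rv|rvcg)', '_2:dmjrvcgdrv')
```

None

`re.fullmatch` requires the pattern to consume the entire string.
Here the string isn't matched end-to-end, so the call returns None.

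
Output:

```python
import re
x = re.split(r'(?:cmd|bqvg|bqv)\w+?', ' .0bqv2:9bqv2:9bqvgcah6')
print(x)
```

[' .0', ':9', ':9', 'ah6']

The regex engine tests alternatives in the order written; an earlier branch that matches wins even if a later one would match more.
Matches to split on: at [3:7] → 'bqv2'; at [9:13] → 'bqv2'; at [15:20] → 'bqvgc'.
`split` removes every match and returns the 4 fragments in between.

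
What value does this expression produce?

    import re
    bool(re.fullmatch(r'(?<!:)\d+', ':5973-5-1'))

False

The negative lookaround is zero-width — it rules out positions where the adjacent text would match, without consuming anything.
`fullmatch` succeeds only if the pattern covers the string from start to end.
Here the string isn't matched end-to-end, so the call returns None, and `bool(None)` is False.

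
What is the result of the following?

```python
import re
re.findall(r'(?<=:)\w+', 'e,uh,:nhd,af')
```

['nhd']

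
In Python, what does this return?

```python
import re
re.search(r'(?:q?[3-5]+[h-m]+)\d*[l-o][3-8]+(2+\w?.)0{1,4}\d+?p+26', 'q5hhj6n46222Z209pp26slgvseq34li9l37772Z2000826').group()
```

This matches optionally the literal 'q', then one or more of a character in [3-5], then one or more of a character in [h-m] (non-capturing group); then zero or more of a digit, then a character in [l-o], then one or more of a character in [3-8]; then one or more of the literal '2', then optionally a word character, then any character (captured); then 1 to 4 of the literal '0', then one or more of a digit (lazy); then one or more of the literal 'p', then the literal '26'.
`re.search` scans for the first position where the pattern succeeds.
The match spans [0:20] → 'q5hhj6n46222Z209pp26'.
Captured: group 1 = '222Z2'.

'q5hhj6n46222Z209pp26'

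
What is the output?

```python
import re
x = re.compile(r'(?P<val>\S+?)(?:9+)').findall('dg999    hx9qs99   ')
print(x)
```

Pattern: one or more of a non-whitespace character (lazy) (captured as 'val'); then one or more of a literal '9' (non-capturing group).
Because the quantifier is non-greedy, it stops expanding at the earliest point where the rest of the pattern can succeed.
Walking the string: at [0:5] match 'dg999', group 1 = 'dg'; at [9:12] match 'hx9', group 1 = 'hx'; at [12:16] match 'qs99', group 1 = 'qs'.
`findall` collects group 1 from each match (3 total).

['dg', 'hx', 'qs']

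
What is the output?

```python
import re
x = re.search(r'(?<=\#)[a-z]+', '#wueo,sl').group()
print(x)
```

wueo

Because the assertion is zero-width, the text it checks is not consumed and won't appear in the result.
`search` walks the string left to right and returns the first match it finds.
The match spans [1:5] → 'wueo'.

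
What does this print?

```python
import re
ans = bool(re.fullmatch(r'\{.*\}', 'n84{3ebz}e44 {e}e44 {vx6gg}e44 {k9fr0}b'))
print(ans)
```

False

For `fullmatch`, every character of the input must be accounted for by the pattern.
Here the string isn't matched end-to-end, so the call returns None, and `bool(None)` is False.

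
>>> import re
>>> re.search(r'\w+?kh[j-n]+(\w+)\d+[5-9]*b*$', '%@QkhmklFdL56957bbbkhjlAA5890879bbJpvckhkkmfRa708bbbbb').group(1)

'FdL56957bbbkhjlAA5890879bbJpvckhkkmfRa70'

Pattern: one or more of a word character (lazy), then the literal 'kh', then one or more of a character in [j-n]; then one or more of a word character (captured); then one or more of a digit, then zero or more of a character in [5-9], then zero or more of the literal 'b'; then anchored at the end.
A `+?`/`*?`/`{m,n}?` starts at its minimum and grows only as far as needed for what follows to match.
`search` walks the string left to right and returns the first match it finds.
The match spans [2:54] → 'QkhmklFdL56957bbbkhjlAA5890879bbJpvckhkkmfRa708bbbbb'.
Captured: group 1 = 'FdL56957bbbkhjlAA5890879bbJpvckhkkmfRa70'.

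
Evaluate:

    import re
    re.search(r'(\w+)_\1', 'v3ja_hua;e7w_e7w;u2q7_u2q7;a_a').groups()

('e7w',)

`\1` is not a pattern — it's the concrete string captured by group 1, re-applied verbatim.
`re.search` scans for the first position where the pattern succeeds.
The match spans [9:16] → 'e7w_e7w'.
Captured: group 1 = 'e7w'.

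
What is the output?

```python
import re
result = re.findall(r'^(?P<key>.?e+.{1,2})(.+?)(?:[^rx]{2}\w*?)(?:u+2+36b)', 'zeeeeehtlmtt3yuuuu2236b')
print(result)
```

The pattern matches anchored at the start of the string; then optionally any character, then one or more of a literal 'e', then 1 to 2 of any character (captured as 'key'); then one or more of any character (lazy) (captured); then exactly 2 of any character except [rx], then zero or more of a word character (lazy) (non-capturing group); then one or more of the literal 'u', then one or more of a literal '2', then the literal '36b' (non-capturing group).
Matches: at [0:23] match 'zeeeeehtlmtt3yuuuu2236b', groups = ('zeeeeeht', 'l').
2 groups means the one result is a tuple of 2 captured strings — 1 here.

[('zeeeeeht', 'l')]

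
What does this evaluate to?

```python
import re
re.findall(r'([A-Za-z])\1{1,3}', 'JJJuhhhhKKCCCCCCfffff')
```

After group 1 captures some text, `\1` only succeeds where that same text appears again.
Walking the string: at [0:3] match 'JJJ', group 1 = 'J'; at [4:8] match 'hhhh', group 1 = 'h'; at [8:10] match 'KK', group 1 = 'K'; at [10:14] match 'CCCC', group 1 = 'C'; at [14:16] match 'CC', group 1 = 'C'; ….
With a single group, `findall` returns only what that group captured — 6 items.

['J', 'h', 'K', 'C', 'C', 'f']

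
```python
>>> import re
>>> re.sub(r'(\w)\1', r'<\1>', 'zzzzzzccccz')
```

A backreference is literal: `\1` must see the identical characters the first group matched.
Each match is replaced using the text its own group 1 captured.

'<z><z><z><c><c>z'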